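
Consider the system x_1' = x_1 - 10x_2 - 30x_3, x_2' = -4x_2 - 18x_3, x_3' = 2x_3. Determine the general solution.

x_1(t) = c_1e^(t) + 2c_2e^(-4t), x_2(t) = c_2e^(-4t) - 3c_3e^(2t), x_3(t) = c_3e^(2t)

Coefficient matrix A = [[1, -10, -30], [0, -4, -18], [0, 0, 2]].
det(A - λI) = 0 gives eigenvalues λ = 1, -4, 2.
For λ=1: eigenvector (1,0,0).
For λ=-4: eigenvector (2,1,0).
For λ=2: eigenvector (0,-3,1).
General solution: c_1e^(t)(1,0,0) + c_2e^(-4t)(2,1,0) + c_3e^(2t)(0,-3,1).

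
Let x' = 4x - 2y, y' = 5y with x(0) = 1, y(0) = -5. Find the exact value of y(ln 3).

-1215

A = [[4,-2],[0,5]]; eigenvalues λ = 4, 5.
Eigenvectors: (-1,0) for λ=4, (2,-1) for λ=5.
From the initial condition, c_1 = 9, c_2 = 5.
y(ln 3) = (9)(3^4)(0) + (5)(3^5)(-1) = -1215.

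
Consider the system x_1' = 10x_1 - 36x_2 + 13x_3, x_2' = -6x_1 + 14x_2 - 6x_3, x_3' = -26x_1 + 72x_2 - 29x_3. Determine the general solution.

x_1(t) = 3c_1e^(-4t) - 2c_2e^(2t) + c_3e^(-3t), x_2(t) = -c_1e^(-4t) + c_2e^(2t), x_3(t) = -6c_1e^(-4t) + 4c_2e^(2t) - c_3e^(-3t)

Coefficient matrix A = [[10, -36, 13], [-6, 14, -6], [-26, 72, -29]].
det(A - λI) = 0 gives eigenvalues λ = -4, 2, -3.
For λ=-4: eigenvector (3,-1,-6).
For λ=2: eigenvector (-2,1,4).
For λ=-3: eigenvector (1,0,-1).
General solution: c_1e^(-4t)(3,-1,-6) + c_2e^(2t)(-2,1,4) + c_3e^(-3t)(1,0,-1).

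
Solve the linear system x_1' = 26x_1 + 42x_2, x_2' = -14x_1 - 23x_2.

x_1(t) = 3c_1e^(-2t) - 2c_2e^(5t), x_2(t) = -2c_1e^(-2t) + c_2e^(5t)

Coefficient matrix A = [[26, 42], [-14, -23]].
Characteristic polynomial det(A - λI) = λ^2 - 3λ - 10 = 0.
Eigenvalues λ = -2, 5.
For λ=-2: (A-λI) row 1 is [28, 42], so an eigenvector is (3, -2).
For λ=5: (A-λI) row 1 is [21, 42], so an eigenvector is (-2, 1).
General solution: c_1e^(-2t)(3,-2) + c_2e^(5t)(-2,1).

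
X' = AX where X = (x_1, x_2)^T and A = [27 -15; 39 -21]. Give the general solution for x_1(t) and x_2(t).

Coefficient matrix A = [[27, -15], [39, -21]].
Characteristic polynomial det(A - λI) = λ^2 - 6λ + 18 = 0.
Eigenvalues λ = 3 ± 3i (complex conjugate pair).
For λ=3+3i: an eigenvector is (1,2) - i(-2,-3) = (1 + 2i, 2 + 3i).
A real fundamental pair from Re and Im of e^((3+3i)t)v: X_1 = e^(3t)(cos(3t)·(1,2) + sin(3t)·(-2,-3)), X_2 = e^(3t)(sin(3t)·(1,2) - cos(3t)·(-2,-3)).
General solution: K_1X_1 + K_2X_2.

x_1(t) = -2K_1e^(3t)sin(3t) + K_1e^(3t)cos(3t) + K_2e^(3t)sin(3t) + 2K_2e^(3t)cos(3t), x_2(t) = -3K_1e^(3t)sin(3t) + 2K_1e^(3t)cos(3t) + 2K_2e^(3t)sin(3t) + 3K_2e^(3t)cos(3t)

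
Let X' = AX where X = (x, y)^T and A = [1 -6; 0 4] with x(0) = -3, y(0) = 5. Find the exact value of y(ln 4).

1280

A = [[1,-6],[0,4]]; eigenvalues λ = 1, 4.
Eigenvectors: (1,0) for λ=1, (-2,1) for λ=4.
From the initial condition, c_1 = 7, c_2 = 5.
y(ln 4) = (7)(4^1)(0) + (5)(4^4)(1) = 1280.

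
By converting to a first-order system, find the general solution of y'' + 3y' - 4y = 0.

Let x_1 = y, x_2 = y'. Then x_1' = x_2 and x_2' = 4x_1 - 3x_2.
A = [[0,1],[4,-3]]; det(A-λI) = λ^2 + 3λ - 4.
Eigenvalues λ = -4, 1 with eigenvectors (1,-4), (1,1).

y(t) = c_1e^(-4t) + c_2e^(t)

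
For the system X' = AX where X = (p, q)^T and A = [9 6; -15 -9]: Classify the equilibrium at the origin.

A = [[9,6],[-15,-9]]; det(A-λI) = λ^2 + 9.
λ = 0 ± 3i: zero real part.

center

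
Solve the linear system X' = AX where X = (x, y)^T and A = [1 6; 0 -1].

Coefficient matrix A = [[1, 6], [0, -1]].
Characteristic polynomial det(A - λI) = λ^2 - 1 = 0.
Eigenvalues λ = -1, 1.
For λ=-1: (A-λI) row 1 is [2, 6], so an eigenvector is (3, -1).
For λ=1: (A-λI) row 1 is [0, 6], so an eigenvector is (1, 0).
General solution: c_1e^(-t)(3,-1) + c_2e^(t)(1,0).

x(t) = 3c_1e^(-t) + c_2e^(t), y(t) = -c_1e^(-t)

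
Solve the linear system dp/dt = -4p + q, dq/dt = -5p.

p(t) = -c_1e^(-2t)sin(t) + c_2e^(-2t)cos(t), q(t) = -2c_1e^(-2t)sin(t) - c_1e^(-2t)cos(t) - c_2e^(-2t)sin(t) + 2c_2e^(-2t)cos(t)

Coefficient matrix A = [[-4, 1], [-5, 0]].
Characteristic polynomial det(A - λI) = λ^2 + 4λ + 5 = 0.
Eigenvalues λ = -2 ± i (complex conjugate pair).
For λ=-2+i: an eigenvector is (0,-1) - i(-1,-2) = (0 + i, -1 + 2i).
A real fundamental pair from Re and Im of e^((-2+i)t)v: X_1 = e^(-2t)(cos(t)·(0,-1) + sin(t)·(-1,-2)), X_2 = e^(-2t)(sin(t)·(0,-1) - cos(t)·(-1,-2)).
General solution: c_1X_1 + c_2X_2.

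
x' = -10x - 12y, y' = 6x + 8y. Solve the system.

Coefficient matrix A = [[-10, -12], [6, 8]].
Characteristic polynomial det(A - λI) = λ^2 + 2λ - 8 = 0.
Eigenvalues λ = -4, 2.
For λ=-4: (A-λI) row 1 is [-6, -12], so an eigenvector is (2, -1).
For λ=2: (A-λI) row 1 is [-12, -12], so an eigenvector is (1, -1).
General solution: C_1e^(-4t)(2,-1) + C_2e^(2t)(1,-1).

x(t) = 2C_1e^(-4t) + C_2e^(2t), y(t) = -C_1e^(-4t) - C_2e^(2t)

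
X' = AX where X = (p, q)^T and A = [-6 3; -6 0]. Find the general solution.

Coefficient matrix A = [[-6, 3], [-6, 0]].
Characteristic polynomial det(A - λI) = λ^2 + 6λ + 18 = 0.
Eigenvalues λ = -3 ± 3i (complex conjugate pair).
For λ=-3+3i: an eigenvector is (-1,-1) - i(0,1) = (-1, -1 - i).
A real fundamental pair from Re and Im of e^((-3+3i)t)v: X_1 = e^(-3t)(cos(3t)·(-1,-1) + sin(3t)·(0,1)), X_2 = e^(-3t)(sin(3t)·(-1,-1) - cos(3t)·(0,1)).
General solution: C_1X_1 + C_2X_2.

p(t) = -C_1e^(-3t)cos(3t) - C_2e^(-3t)sin(3t), q(t) = C_1e^(-3t)sin(3t) - C_1e^(-3t)cos(3t) - C_2e^(-3t)sin(3t) - C_2e^(-3t)cos(3t)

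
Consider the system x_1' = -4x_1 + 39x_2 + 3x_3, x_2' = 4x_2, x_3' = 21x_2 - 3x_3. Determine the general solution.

x_1(t) = K_1e^(-4t) + 6K_2e^(4t) + 3K_3e^(-3t), x_2(t) = K_2e^(4t), x_3(t) = 3K_2e^(4t) + K_3e^(-3t)

Coefficient matrix A = [[-4, 39, 3], [0, 4, 0], [0, 21, -3]].
det(A - λI) = 0 gives eigenvalues λ = -4, 4, -3.
For λ=-4: eigenvector (1,0,0).
For λ=4: eigenvector (6,1,3).
For λ=-3: eigenvector (3,0,1).
General solution: K_1e^(-4t)(1,0,0) + K_2e^(4t)(6,1,3) + K_3e^(-3t)(3,0,1).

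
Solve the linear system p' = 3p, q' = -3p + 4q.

p(t) = -c_2e^(3t), q(t) = -c_1e^(4t) - 3c_2e^(3t)

Coefficient matrix A = [[3, 0], [-3, 4]].
Characteristic polynomial det(A - λI) = λ^2 - 7λ + 12 = 0.
Eigenvalues λ = 4, 3.
For λ=4: (A-λI) row 1 is [-1, 0], so an eigenvector is (0, -1).
For λ=3: (A-λI) row 2 is [-3, 1], so an eigenvector is (-1, -3).
General solution: c_1e^(4t)(0,-1) + c_2e^(3t)(-1,-3).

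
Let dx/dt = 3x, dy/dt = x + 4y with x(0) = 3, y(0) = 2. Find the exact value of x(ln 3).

A = [[3,0],[1,4]]; eigenvalues λ = 4, 3.
Eigenvectors: (0,1) for λ=4, (-1,1) for λ=3.
From the initial condition, c_1 = 5, c_2 = -3.
x(ln 3) = (5)(3^4)(0) + (-3)(3^3)(-1) = 81.

81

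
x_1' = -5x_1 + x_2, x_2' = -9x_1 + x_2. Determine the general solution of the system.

Coefficient matrix A = [[-5, 1], [-9, 1]].
Characteristic polynomial det(A - λI) = λ^2 + 4λ + 4 = 0.
Single eigenvalue λ = -2 with algebraic multiplicity 2.
Eigenvector v = (1,3); generalized eigenvector w with (A-λI)w=v is (-1,-2).
General solution: e^(-2t)[K_1·v + K_2·(t·v + w)].

x_1(t) = K_1e^(-2t) + K_2te^(-2t) - K_2e^(-2t), x_2(t) = 3K_1e^(-2t) + 3K_2te^(-2t) - 2K_2e^(-2t)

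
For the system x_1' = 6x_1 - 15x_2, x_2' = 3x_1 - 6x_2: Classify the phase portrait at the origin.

A = [[6,-15],[3,-6]]; det(A-λI) = λ^2 + 9.
λ = 0 ± 3i: zero real part.

center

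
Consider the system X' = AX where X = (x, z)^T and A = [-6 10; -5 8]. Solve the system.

Coefficient matrix A = [[-6, 10], [-5, 8]].
Characteristic polynomial det(A - λI) = λ^2 - 2λ + 2 = 0.
Eigenvalues λ = 1 ± i (complex conjugate pair).
For λ=1+i: an eigenvector is (-1,-1) - i(-3,-2) = (-1 + 3i, -1 + 2i).
A real fundamental pair from Re and Im of e^((1+i)t)v: X_1 = e^(t)(cos(t)·(-1,-1) + sin(t)·(-3,-2)), X_2 = e^(t)(sin(t)·(-1,-1) - cos(t)·(-3,-2)).
General solution: K_1X_1 + K_2X_2.

x(t) = -3K_1e^(t)sin(t) - K_1e^(t)cos(t) - K_2e^(t)sin(t) + 3K_2e^(t)cos(t), z(t) = -2K_1e^(t)sin(t) - K_1e^(t)cos(t) - K_2e^(t)sin(t) + 2K_2e^(t)cos(t)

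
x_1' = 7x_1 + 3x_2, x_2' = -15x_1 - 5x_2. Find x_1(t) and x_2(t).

x_1(t) = -K_1e^(t)sin(3t) + K_2e^(t)cos(3t), x_2(t) = 2K_1e^(t)sin(3t) - K_1e^(t)cos(3t) - K_2e^(t)sin(3t) - 2K_2e^(t)cos(3t)

Coefficient matrix A = [[7, 3], [-15, -5]].
Characteristic polynomial det(A - λI) = λ^2 - 2λ + 10 = 0.
Eigenvalues λ = 1 ± 3i (complex conjugate pair).
For λ=1+3i: an eigenvector is (0,-1) - i(-1,2) = (0 + i, -1 - 2i).
A real fundamental pair from Re and Im of e^((1+3i)t)v: X_1 = e^(t)(cos(3t)·(0,-1) + sin(3t)·(-1,2)), X_2 = e^(t)(sin(3t)·(0,-1) - cos(3t)·(-1,2)).
General solution: K_1X_1 + K_2X_2.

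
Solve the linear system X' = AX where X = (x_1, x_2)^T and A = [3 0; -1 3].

Coefficient matrix A = [[3, 0], [-1, 3]].
Characteristic polynomial det(A - λI) = λ^2 - 6λ + 9 = 0.
Single eigenvalue λ = 3 with algebraic multiplicity 2.
Eigenvector v = (0,-1); generalized eigenvector w with (A-λI)w=v is (1,2).
General solution: e^(3t)[c_1·v + c_2·(t·v + w)].

x_1(t) = c_2e^(3t), x_2(t) = -c_1e^(3t) - c_2te^(3t) + 2c_2e^(3t)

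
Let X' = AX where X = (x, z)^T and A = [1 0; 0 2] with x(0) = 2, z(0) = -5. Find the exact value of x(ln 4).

8

A = [[1,0],[0,2]]; eigenvalues λ = 2, 1.
Eigenvectors: (0,-1) for λ=2, (1,0) for λ=1.
From the initial condition, c_1 = 5, c_2 = 2.
x(ln 4) = (5)(4^2)(0) + (2)(4^1)(1) = 8.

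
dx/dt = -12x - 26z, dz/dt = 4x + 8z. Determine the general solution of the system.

x(t) = 3C_1e^(-2t)sin(2t) + 2C_1e^(-2t)cos(2t) + 2C_2e^(-2t)sin(2t) - 3C_2e^(-2t)cos(2t), z(t) = -C_1e^(-2t)sin(2t) - C_1e^(-2t)cos(2t) - C_2e^(-2t)sin(2t) + C_2e^(-2t)cos(2t)

Coefficient matrix A = [[-12, -26], [4, 8]].
Characteristic polynomial det(A - λI) = λ^2 + 4λ + 8 = 0.
Eigenvalues λ = -2 ± 2i (complex conjugate pair).
For λ=-2+2i: an eigenvector is (2,-1) - i(3,-1) = (2 - 3i, -1 + i).
A real fundamental pair from Re and Im of e^((-2+2i)t)v: X_1 = e^(-2t)(cos(2t)·(2,-1) + sin(2t)·(3,-1)), X_2 = e^(-2t)(sin(2t)·(2,-1) - cos(2t)·(3,-1)).
General solution: C_1X_1 + C_2X_2.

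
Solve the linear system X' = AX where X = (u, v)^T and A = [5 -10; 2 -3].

Coefficient matrix A = [[5, -10], [2, -3]].
Characteristic polynomial det(A - λI) = λ^2 - 2λ + 5 = 0.
Eigenvalues λ = 1 ± 2i (complex conjugate pair).
For λ=1+2i: an eigenvector is (-1,0) - i(-2,-1) = (-1 + 2i, 0 + i).
A real fundamental pair from Re and Im of e^((1+2i)t)v: X_1 = e^(t)(cos(2t)·(-1,0) + sin(2t)·(-2,-1)), X_2 = e^(t)(sin(2t)·(-1,0) - cos(2t)·(-2,-1)).
General solution: C_1X_1 + C_2X_2.

u(t) = -2C_1e^(t)sin(2t) - C_1e^(t)cos(2t) - C_2e^(t)sin(2t) + 2C_2e^(t)cos(2t), v(t) = -C_1e^(t)sin(2t) + C_2e^(t)cos(2t)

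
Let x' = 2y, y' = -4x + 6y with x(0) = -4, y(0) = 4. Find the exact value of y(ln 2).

208

A = [[0,2],[-4,6]]; eigenvalues λ = 2, 4.
Eigenvectors: (-1,-1) for λ=2, (-1,-2) for λ=4.
From the initial condition, c_1 = 12, c_2 = -8.
y(ln 2) = (12)(2^2)(-1) + (-8)(2^4)(-2) = 208.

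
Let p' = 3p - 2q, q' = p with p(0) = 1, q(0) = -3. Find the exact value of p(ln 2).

A = [[3,-2],[1,0]]; eigenvalues λ = 1, 2.
Eigenvectors: (-1,-1) for λ=1, (-2,-1) for λ=2.
From the initial condition, c_1 = 7, c_2 = -4.
p(ln 2) = (7)(2^1)(-1) + (-4)(2^2)(-2) = 18.

18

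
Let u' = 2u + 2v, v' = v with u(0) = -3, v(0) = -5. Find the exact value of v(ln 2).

A = [[2,2],[0,1]]; eigenvalues λ = 2, 1.
Eigenvectors: (-1,0) for λ=2, (-2,1) for λ=1.
From the initial condition, c_1 = 13, c_2 = -5.
v(ln 2) = (13)(2^2)(0) + (-5)(2^1)(1) = -10.

-10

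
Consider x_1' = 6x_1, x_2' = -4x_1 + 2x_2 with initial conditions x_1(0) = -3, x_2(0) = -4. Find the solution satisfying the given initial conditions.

Coefficient matrix A = [[6, 0], [-4, 2]].
Characteristic polynomial det(A - λI) = λ^2 - 8λ + 12 = 0.
Eigenvalues λ = 2, 6.
For λ=2: (A-λI) row 1 is [4, 0], so an eigenvector is (0, 1).
For λ=6: (A-λI) row 2 is [-4, -4], so an eigenvector is (1, -1).
General solution: c_1e^(2t)(0,1) + c_2e^(6t)(1,-1).
Applying x_1(0)=-3, x_2(0)=-4 gives c_1=-7, c_2=-3.

x_1(t) = -3e^(6t), x_2(t) = 3e^(6t) - 7e^(2t)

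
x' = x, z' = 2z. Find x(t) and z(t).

Coefficient matrix A = [[1, 0], [0, 2]].
Characteristic polynomial det(A - λI) = λ^2 - 3λ + 2 = 0.
Eigenvalues λ = 2, 1.
For λ=2: (A-λI) row 1 is [-1, 0], so an eigenvector is (0, -1).
For λ=1: (A-λI) row 2 is [0, 1], so an eigenvector is (1, 0).
General solution: K_1e^(2t)(0,-1) + K_2e^(t)(1,0).

x(t) = K_2e^(t), z(t) = -K_1e^(2t)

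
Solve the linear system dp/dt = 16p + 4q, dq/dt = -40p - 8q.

Coefficient matrix A = [[16, 4], [-40, -8]].
Characteristic polynomial det(A - λI) = λ^2 - 8λ + 32 = 0.
Eigenvalues λ = 4 ± 4i (complex conjugate pair).
For λ=4+4i: an eigenvector is (0,-1) - i(-1,3) = (0 + i, -1 - 3i).
A real fundamental pair from Re and Im of e^((4+4i)t)v: X_1 = e^(4t)(cos(4t)·(0,-1) + sin(4t)·(-1,3)), X_2 = e^(4t)(sin(4t)·(0,-1) - cos(4t)·(-1,3)).
General solution: c_1X_1 + c_2X_2.

p(t) = -c_1e^(4t)sin(4t) + c_2e^(4t)cos(4t), q(t) = 3c_1e^(4t)sin(4t) - c_1e^(4t)cos(4t) - c_2e^(4t)sin(4t) - 3c_2e^(4t)cos(4t)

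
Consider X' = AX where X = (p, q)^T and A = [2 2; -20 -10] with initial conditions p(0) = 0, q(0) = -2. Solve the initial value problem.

p(t) = -2e^(-4t)sin(2t), q(t) = 6e^(-4t)sin(2t) - 2e^(-4t)cos(2t)

Coefficient matrix A = [[2, 2], [-20, -10]].
Characteristic polynomial det(A - λI) = λ^2 + 8λ + 20 = 0.
Eigenvalues λ = -4 ± 2i (complex conjugate pair).
For λ=-4+2i: an eigenvector is (1,-3) - i(0,-1) = (1, -3 + i).
A real fundamental pair from Re and Im of e^((-4+2i)t)v: X_1 = e^(-4t)(cos(2t)·(1,-3) + sin(2t)·(0,-1)), X_2 = e^(-4t)(sin(2t)·(1,-3) - cos(2t)·(0,-1)).
General solution: c_1X_1 + c_2X_2.
Applying p(0)=0, q(0)=-2 gives c_1=0, c_2=-2.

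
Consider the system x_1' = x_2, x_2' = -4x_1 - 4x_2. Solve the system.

Coefficient matrix A = [[0, 1], [-4, -4]].
Characteristic polynomial det(A - λI) = λ^2 + 4λ + 4 = 0.
Single eigenvalue λ = -2 with algebraic multiplicity 2.
Eigenvector v = (1,-2); generalized eigenvector w with (A-λI)w=v is (2,-3).
General solution: e^(-2t)[C_1·v + C_2·(t·v + w)].

x_1(t) = C_1e^(-2t) + C_2te^(-2t) + 2C_2e^(-2t), x_2(t) = -2C_1e^(-2t) - 2C_2te^(-2t) - 3C_2e^(-2t)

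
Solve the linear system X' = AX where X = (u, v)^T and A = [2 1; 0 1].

Coefficient matrix A = [[2, 1], [0, 1]].
Characteristic polynomial det(A - λI) = λ^2 - 3λ + 2 = 0.
Eigenvalues λ = 2, 1.
For λ=2: (A-λI) row 1 is [0, 1], so an eigenvector is (-1, 0).
For λ=1: (A-λI) row 1 is [1, 1], so an eigenvector is (-1, 1).
General solution: C_1e^(2t)(-1,0) + C_2e^(t)(-1,1).

u(t) = -C_1e^(2t) - C_2e^(t), v(t) = C_2e^(t)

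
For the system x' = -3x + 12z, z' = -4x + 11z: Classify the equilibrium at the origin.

unstable node

A = [[-3,12],[-4,11]]; det(A-λI) = λ^2 - 8λ + 15.
λ = 3, 5: both positive.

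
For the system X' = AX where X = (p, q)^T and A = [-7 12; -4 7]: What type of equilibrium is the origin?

saddle

A = [[-7,12],[-4,7]]; det(A-λI) = λ^2 - 1.
λ = -1, 1: opposite signs.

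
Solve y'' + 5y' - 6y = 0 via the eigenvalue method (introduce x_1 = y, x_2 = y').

Let x_1 = y, x_2 = y'. Then x_1' = x_2 and x_2' = 6x_1 - 5x_2.
A = [[0,1],[6,-5]]; det(A-λI) = λ^2 + 5λ - 6.
Eigenvalues λ = 1, -6 with eigenvectors (1,1), (1,-6).

y(t) = K_1e^(t) + K_2e^(-6t)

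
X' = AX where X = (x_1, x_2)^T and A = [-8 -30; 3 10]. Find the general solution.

Coefficient matrix A = [[-8, -30], [3, 10]].
Characteristic polynomial det(A - λI) = λ^2 - 2λ + 10 = 0.
Eigenvalues λ = 1 ± 3i (complex conjugate pair).
For λ=1+3i: an eigenvector is (-1,0) - i(3,-1) = (-1 - 3i, 0 + i).
A real fundamental pair from Re and Im of e^((1+3i)t)v: X_1 = e^(t)(cos(3t)·(-1,0) + sin(3t)·(3,-1)), X_2 = e^(t)(sin(3t)·(-1,0) - cos(3t)·(3,-1)).
General solution: C_1X_1 + C_2X_2.

x_1(t) = 3C_1e^(t)sin(3t) - C_1e^(t)cos(3t) - C_2e^(t)sin(3t) - 3C_2e^(t)cos(3t), x_2(t) = -C_1e^(t)sin(3t) + C_2e^(t)cos(3t)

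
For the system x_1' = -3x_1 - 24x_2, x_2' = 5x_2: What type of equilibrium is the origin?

A = [[-3,-24],[0,5]]; det(A-λI) = λ^2 - 2λ - 15.
λ = 5, -3: opposite signs.

saddle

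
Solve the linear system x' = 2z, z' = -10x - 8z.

x(t) = -K_1e^(-4t)cos(2t) - K_2e^(-4t)sin(2t), z(t) = K_1e^(-4t)sin(2t) + 2K_1e^(-4t)cos(2t) + 2K_2e^(-4t)sin(2t) - K_2e^(-4t)cos(2t)

Coefficient matrix A = [[0, 2], [-10, -8]].
Characteristic polynomial det(A - λI) = λ^2 + 8λ + 20 = 0.
Eigenvalues λ = -4 ± 2i (complex conjugate pair).
For λ=-4+2i: an eigenvector is (-1,2) - i(0,1) = (-1, 2 - i).
A real fundamental pair from Re and Im of e^((-4+2i)t)v: X_1 = e^(-4t)(cos(2t)·(-1,2) + sin(2t)·(0,1)), X_2 = e^(-4t)(sin(2t)·(-1,2) - cos(2t)·(0,1)).
General solution: K_1X_1 + K_2X_2.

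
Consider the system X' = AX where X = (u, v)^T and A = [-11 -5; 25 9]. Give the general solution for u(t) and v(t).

Coefficient matrix A = [[-11, -5], [25, 9]].
Characteristic polynomial det(A - λI) = λ^2 + 2λ + 26 = 0.
Eigenvalues λ = -1 ± 5i (complex conjugate pair).
For λ=-1+5i: an eigenvector is (-1,2) - i(0,-1) = (-1, 2 + i).
A real fundamental pair from Re and Im of e^((-1+5i)t)v: X_1 = e^(-t)(cos(5t)·(-1,2) + sin(5t)·(0,-1)), X_2 = e^(-t)(sin(5t)·(-1,2) - cos(5t)·(0,-1)).
General solution: C_1X_1 + C_2X_2.

u(t) = -C_1e^(-t)cos(5t) - C_2e^(-t)sin(5t), v(t) = -C_1e^(-t)sin(5t) + 2C_1e^(-t)cos(5t) + 2C_2e^(-t)sin(5t) + C_2e^(-t)cos(5t)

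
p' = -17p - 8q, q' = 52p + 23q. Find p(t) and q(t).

p(t) = C_1e^(3t)sin(4t) + C_1e^(3t)cos(4t) + C_2e^(3t)sin(4t) - C_2e^(3t)cos(4t), q(t) = -2C_1e^(3t)sin(4t) - 3C_1e^(3t)cos(4t) - 3C_2e^(3t)sin(4t) + 2C_2e^(3t)cos(4t)

Coefficient matrix A = [[-17, -8], [52, 23]].
Characteristic polynomial det(A - λI) = λ^2 - 6λ + 25 = 0.
Eigenvalues λ = 3 ± 4i (complex conjugate pair).
For λ=3+4i: an eigenvector is (1,-3) - i(1,-2) = (1 - i, -3 + 2i).
A real fundamental pair from Re and Im of e^((3+4i)t)v: X_1 = e^(3t)(cos(4t)·(1,-3) + sin(4t)·(1,-2)), X_2 = e^(3t)(sin(4t)·(1,-3) - cos(4t)·(1,-2)).
General solution: C_1X_1 + C_2X_2.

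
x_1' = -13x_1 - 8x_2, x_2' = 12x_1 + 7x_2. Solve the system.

x_1(t) = -2K_1e^(-t) + K_2e^(-5t), x_2(t) = 3K_1e^(-t) - K_2e^(-5t)

Coefficient matrix A = [[-13, -8], [12, 7]].
Characteristic polynomial det(A - λI) = λ^2 + 6λ + 5 = 0.
Eigenvalues λ = -1, -5.
For λ=-1: (A-λI) row 1 is [-12, -8], so an eigenvector is (-2, 3).
For λ=-5: (A-λI) row 1 is [-8, -8], so an eigenvector is (1, -1).
General solution: K_1e^(-t)(-2,3) + K_2e^(-5t)(1,-1).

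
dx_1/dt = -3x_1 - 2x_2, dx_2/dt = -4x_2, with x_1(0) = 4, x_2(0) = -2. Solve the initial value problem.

x_1(t) = 8e^(-3t) - 4e^(-4t), x_2(t) = -2e^(-4t)

Coefficient matrix A = [[-3, -2], [0, -4]].
Characteristic polynomial det(A - λI) = λ^2 + 7λ + 12 = 0.
Eigenvalues λ = -4, -3.
For λ=-4: (A-λI) row 1 is [1, -2], so an eigenvector is (-2, -1).
For λ=-3: (A-λI) row 1 is [0, -2], so an eigenvector is (1, 0).
General solution: C_1e^(-4t)(-2,-1) + C_2e^(-3t)(1,0).
Applying x_1(0)=4, x_2(0)=-2 gives C_1=2, C_2=8.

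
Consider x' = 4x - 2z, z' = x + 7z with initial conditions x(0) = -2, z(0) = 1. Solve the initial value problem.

x(t) = -2e^(5t), z(t) = e^(5t)

Coefficient matrix A = [[4, -2], [1, 7]].
Characteristic polynomial det(A - λI) = λ^2 - 11λ + 30 = 0.
Eigenvalues λ = 6, 5.
For λ=6: (A-λI) row 1 is [-2, -2], so an eigenvector is (-1, 1).
For λ=5: (A-λI) row 1 is [-1, -2], so an eigenvector is (2, -1).
General solution: C_1e^(6t)(-1,1) + C_2e^(5t)(2,-1).
Applying x(0)=-2, z(0)=1 gives C_1=0, C_2=-1.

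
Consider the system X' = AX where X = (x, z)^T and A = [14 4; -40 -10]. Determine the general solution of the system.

Coefficient matrix A = [[14, 4], [-40, -10]].
Characteristic polynomial det(A - λI) = λ^2 - 4λ + 20 = 0.
Eigenvalues λ = 2 ± 4i (complex conjugate pair).
For λ=2+4i: an eigenvector is (0,-1) - i(-1,3) = (0 + i, -1 - 3i).
A real fundamental pair from Re and Im of e^((2+4i)t)v: X_1 = e^(2t)(cos(4t)·(0,-1) + sin(4t)·(-1,3)), X_2 = e^(2t)(sin(4t)·(0,-1) - cos(4t)·(-1,3)).
General solution: C_1X_1 + C_2X_2.

x(t) = -C_1e^(2t)sin(4t) + C_2e^(2t)cos(4t), z(t) = 3C_1e^(2t)sin(4t) - C_1e^(2t)cos(4t) - C_2e^(2t)sin(4t) - 3C_2e^(2t)cos(4t)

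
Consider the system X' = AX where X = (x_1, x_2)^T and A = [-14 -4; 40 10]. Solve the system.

Coefficient matrix A = [[-14, -4], [40, 10]].
Characteristic polynomial det(A - λI) = λ^2 + 4λ + 20 = 0.
Eigenvalues λ = -2 ± 4i (complex conjugate pair).
For λ=-2+4i: an eigenvector is (1,-3) - i(0,1) = (1, -3 - i).
A real fundamental pair from Re and Im of e^((-2+4i)t)v: X_1 = e^(-2t)(cos(4t)·(1,-3) + sin(4t)·(0,1)), X_2 = e^(-2t)(sin(4t)·(1,-3) - cos(4t)·(0,1)).
General solution: c_1X_1 + c_2X_2.

x_1(t) = c_1e^(-2t)cos(4t) + c_2e^(-2t)sin(4t), x_2(t) = c_1e^(-2t)sin(4t) - 3c_1e^(-2t)cos(4t) - 3c_2e^(-2t)sin(4t) - c_2e^(-2t)cos(4t)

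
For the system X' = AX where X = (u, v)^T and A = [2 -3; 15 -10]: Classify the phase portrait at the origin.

A = [[2,-3],[15,-10]]; det(A-λI) = λ^2 + 8λ + 25.
λ = -4 ± 3i: negative real part.

stable spiral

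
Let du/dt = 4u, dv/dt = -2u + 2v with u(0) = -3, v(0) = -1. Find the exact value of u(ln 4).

-768

A = [[4,0],[-2,2]]; eigenvalues λ = 2, 4.
Eigenvectors: (0,-1) for λ=2, (1,-1) for λ=4.
From the initial condition, c_1 = 4, c_2 = -3.
u(ln 4) = (4)(4^2)(0) + (-3)(4^4)(1) = -768.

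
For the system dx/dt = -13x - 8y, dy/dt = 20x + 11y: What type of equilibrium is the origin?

stable spiral

A = [[-13,-8],[20,11]]; det(A-λI) = λ^2 + 2λ + 17.
λ = -1 ± 4i: negative real part.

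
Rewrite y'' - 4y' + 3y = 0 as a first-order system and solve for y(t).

y(t) = c_1e^(3t) + c_2e^(t)

Let x_1 = y, x_2 = y'. Then x_1' = x_2 and x_2' = -3x_1 + 4x_2.
A = [[0,1],[-3,4]]; det(A-λI) = λ^2 - 4λ + 3.
Eigenvalues λ = 3, 1 with eigenvectors (1,3), (1,1).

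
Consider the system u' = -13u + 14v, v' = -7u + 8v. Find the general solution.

u(t) = K_1e^(t) - 2K_2e^(-6t), v(t) = K_1e^(t) - K_2e^(-6t)

Coefficient matrix A = [[-13, 14], [-7, 8]].
Characteristic polynomial det(A - λI) = λ^2 + 5λ - 6 = 0.
Eigenvalues λ = 1, -6.
For λ=1: (A-λI) row 1 is [-14, 14], so an eigenvector is (1, 1).
For λ=-6: (A-λI) row 1 is [-7, 14], so an eigenvector is (-2, -1).
General solution: K_1e^(t)(1,1) + K_2e^(-6t)(-2,-1).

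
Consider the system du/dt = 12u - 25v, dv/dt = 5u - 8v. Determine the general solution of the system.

u(t) = 2c_1e^(2t)sin(5t) + c_1e^(2t)cos(5t) + c_2e^(2t)sin(5t) - 2c_2e^(2t)cos(5t), v(t) = c_1e^(2t)sin(5t) - c_2e^(2t)cos(5t)

Coefficient matrix A = [[12, -25], [5, -8]].
Characteristic polynomial det(A - λI) = λ^2 - 4λ + 29 = 0.
Eigenvalues λ = 2 ± 5i (complex conjugate pair).
For λ=2+5i: an eigenvector is (1,0) - i(2,1) = (1 - 2i, 0 - i).
A real fundamental pair from Re and Im of e^((2+5i)t)v: X_1 = e^(2t)(cos(5t)·(1,0) + sin(5t)·(2,1)), X_2 = e^(2t)(sin(5t)·(1,0) - cos(5t)·(2,1)).
General solution: c_1X_1 + c_2X_2.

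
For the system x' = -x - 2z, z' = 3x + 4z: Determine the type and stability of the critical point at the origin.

A = [[-1,-2],[3,4]]; det(A-λI) = λ^2 - 3λ + 2.
λ = 2, 1: both positive.

unstable node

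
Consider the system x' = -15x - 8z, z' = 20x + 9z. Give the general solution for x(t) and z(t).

Coefficient matrix A = [[-15, -8], [20, 9]].
Characteristic polynomial det(A - λI) = λ^2 + 6λ + 25 = 0.
Eigenvalues λ = -3 ± 4i (complex conjugate pair).
For λ=-3+4i: an eigenvector is (1,-2) - i(1,-1) = (1 - i, -2 + i).
A real fundamental pair from Re and Im of e^((-3+4i)t)v: X_1 = e^(-3t)(cos(4t)·(1,-2) + sin(4t)·(1,-1)), X_2 = e^(-3t)(sin(4t)·(1,-2) - cos(4t)·(1,-1)).
General solution: C_1X_1 + C_2X_2.

x(t) = C_1e^(-3t)sin(4t) + C_1e^(-3t)cos(4t) + C_2e^(-3t)sin(4t) - C_2e^(-3t)cos(4t), z(t) = -C_1e^(-3t)sin(4t) - 2C_1e^(-3t)cos(4t) - 2C_2e^(-3t)sin(4t) + C_2e^(-3t)cos(4t)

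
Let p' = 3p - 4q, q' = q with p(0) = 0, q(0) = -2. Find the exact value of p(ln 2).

A = [[3,-4],[0,1]]; eigenvalues λ = 3, 1.
Eigenvectors: (1,0) for λ=3, (2,1) for λ=1.
From the initial condition, c_1 = 4, c_2 = -2.
p(ln 2) = (4)(2^3)(1) + (-2)(2^1)(2) = 24.

24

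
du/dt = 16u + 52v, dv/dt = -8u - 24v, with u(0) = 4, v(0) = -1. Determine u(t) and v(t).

u(t) = 7e^(-4t)sin(4t) + 4e^(-4t)cos(4t), v(t) = -3e^(-4t)sin(4t) - e^(-4t)cos(4t)

Coefficient matrix A = [[16, 52], [-8, -24]].
Characteristic polynomial det(A - λI) = λ^2 + 8λ + 32 = 0.
Eigenvalues λ = -4 ± 4i (complex conjugate pair).
For λ=-4+4i: an eigenvector is (-3,1) - i(-2,1) = (-3 + 2i, 1 - i).
A real fundamental pair from Re and Im of e^((-4+4i)t)v: X_1 = e^(-4t)(cos(4t)·(-3,1) + sin(4t)·(-2,1)), X_2 = e^(-4t)(sin(4t)·(-3,1) - cos(4t)·(-2,1)).
General solution: K_1X_1 + K_2X_2.
Applying u(0)=4, v(0)=-1 gives K_1=-2, K_2=-1.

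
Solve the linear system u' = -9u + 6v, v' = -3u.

u(t) = -c_1e^(-3t) + 2c_2e^(-6t), v(t) = -c_1e^(-3t) + c_2e^(-6t)

Coefficient matrix A = [[-9, 6], [-3, 0]].
Characteristic polynomial det(A - λI) = λ^2 + 9λ + 18 = 0.
Eigenvalues λ = -3, -6.
For λ=-3: (A-λI) row 1 is [-6, 6], so an eigenvector is (-1, -1).
For λ=-6: (A-λI) row 1 is [-3, 6], so an eigenvector is (2, 1).
General solution: c_1e^(-3t)(-1,-1) + c_2e^(-6t)(2,1).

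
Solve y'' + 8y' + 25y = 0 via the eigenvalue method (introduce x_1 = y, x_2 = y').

y(t) = C_1e^(-4t)cos(3t) + C_2e^(-4t)sin(3t)

Let x_1 = y, x_2 = y'. Then x_1' = x_2 and x_2' = -25x_1 - 8x_2.
A = [[0,1],[-25,-8]]; det(A-λI) = λ^2 + 8λ + 25.
Eigenvalues λ = -4 ± 3i.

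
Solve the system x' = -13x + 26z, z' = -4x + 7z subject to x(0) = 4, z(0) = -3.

Coefficient matrix A = [[-13, 26], [-4, 7]].
Characteristic polynomial det(A - λI) = λ^2 + 6λ + 13 = 0.
Eigenvalues λ = -3 ± 2i (complex conjugate pair).
For λ=-3+2i: an eigenvector is (2,1) - i(3,1) = (2 - 3i, 1 - i).
A real fundamental pair from Re and Im of e^((-3+2i)t)v: X_1 = e^(-3t)(cos(2t)·(2,1) + sin(2t)·(3,1)), X_2 = e^(-3t)(sin(2t)·(2,1) - cos(2t)·(3,1)).
General solution: C_1X_1 + C_2X_2.
Applying x(0)=4, z(0)=-3 gives C_1=-13, C_2=-10.

x(t) = -59e^(-3t)sin(2t) + 4e^(-3t)cos(2t), z(t) = -23e^(-3t)sin(2t) - 3e^(-3t)cos(2t)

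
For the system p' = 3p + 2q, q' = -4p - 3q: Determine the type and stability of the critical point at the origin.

A = [[3,2],[-4,-3]]; det(A-λI) = λ^2 - 1.
λ = -1, 1: opposite signs.

saddle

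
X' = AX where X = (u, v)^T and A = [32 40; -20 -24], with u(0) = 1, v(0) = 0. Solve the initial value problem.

u(t) = 7e^(4t)sin(4t) + e^(4t)cos(4t), v(t) = -5e^(4t)sin(4t)

Coefficient matrix A = [[32, 40], [-20, -24]].
Characteristic polynomial det(A - λI) = λ^2 - 8λ + 32 = 0.
Eigenvalues λ = 4 ± 4i (complex conjugate pair).
For λ=4+4i: an eigenvector is (-3,2) - i(-1,1) = (-3 + i, 2 - i).
A real fundamental pair from Re and Im of e^((4+4i)t)v: X_1 = e^(4t)(cos(4t)·(-3,2) + sin(4t)·(-1,1)), X_2 = e^(4t)(sin(4t)·(-3,2) - cos(4t)·(-1,1)).
General solution: C_1X_1 + C_2X_2.
Applying u(0)=1, v(0)=0 gives C_1=-1, C_2=-2.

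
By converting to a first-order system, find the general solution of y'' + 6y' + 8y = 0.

y(t) = c_1e^(-4t) + c_2e^(-2t)

Let x_1 = y, x_2 = y'. Then x_1' = x_2 and x_2' = -8x_1 - 6x_2.
A = [[0,1],[-8,-6]]; det(A-λI) = λ^2 + 6λ + 8.
Eigenvalues λ = -4, -2 with eigenvectors (1,-4), (1,-2).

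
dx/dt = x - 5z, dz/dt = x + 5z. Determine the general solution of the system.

x(t) = -c_1e^(3t)sin(t) - 2c_1e^(3t)cos(t) - 2c_2e^(3t)sin(t) + c_2e^(3t)cos(t), z(t) = c_1e^(3t)cos(t) + c_2e^(3t)sin(t)

Coefficient matrix A = [[1, -5], [1, 5]].
Characteristic polynomial det(A - λI) = λ^2 - 6λ + 10 = 0.
Eigenvalues λ = 3 ± i (complex conjugate pair).
For λ=3+i: an eigenvector is (-2,1) - i(-1,0) = (-2 + i, 1).
A real fundamental pair from Re and Im of e^((3+i)t)v: X_1 = e^(3t)(cos(t)·(-2,1) + sin(t)·(-1,0)), X_2 = e^(3t)(sin(t)·(-2,1) - cos(t)·(-1,0)).
General solution: c_1X_1 + c_2X_2.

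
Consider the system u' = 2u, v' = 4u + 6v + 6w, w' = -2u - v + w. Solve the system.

u(t) = C_1e^(2t), v(t) = -4C_1e^(2t) + 3C_2e^(4t) - 2C_3e^(3t), w(t) = 2C_1e^(2t) - C_2e^(4t) + C_3e^(3t)

Coefficient matrix A = [[2, 0, 0], [4, 6, 6], [-2, -1, 1]].
det(A - λI) = 0 gives eigenvalues λ = 2, 4, 3.
For λ=2: eigenvector (1,-4,2).
For λ=4: eigenvector (0,3,-1).
For λ=3: eigenvector (0,-2,1).
General solution: C_1e^(2t)(1,-4,2) + C_2e^(4t)(0,3,-1) + C_3e^(3t)(0,-2,1).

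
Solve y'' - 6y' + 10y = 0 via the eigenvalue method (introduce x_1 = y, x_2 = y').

Let x_1 = y, x_2 = y'. Then x_1' = x_2 and x_2' = -10x_1 + 6x_2.
A = [[0,1],[-10,6]]; det(A-λI) = λ^2 - 6λ + 10.
Eigenvalues λ = 3 ± i.

y(t) = c_1e^(3t)cos(t) + c_2e^(3t)sin(t)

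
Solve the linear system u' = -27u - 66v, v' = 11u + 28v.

u(t) = -2c_1e^(6t) - 3c_2e^(-5t), v(t) = c_1e^(6t) + c_2e^(-5t)

Coefficient matrix A = [[-27, -66], [11, 28]].
Characteristic polynomial det(A - λI) = λ^2 - λ - 30 = 0.
Eigenvalues λ = 6, -5.
For λ=6: (A-λI) row 1 is [-33, -66], so an eigenvector is (-2, 1).
For λ=-5: (A-λI) row 1 is [-22, -66], so an eigenvector is (-3, 1).
General solution: c_1e^(6t)(-2,1) + c_2e^(-5t)(-3,1).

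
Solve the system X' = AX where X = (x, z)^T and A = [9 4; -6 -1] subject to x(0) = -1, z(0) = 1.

Coefficient matrix A = [[9, 4], [-6, -1]].
Characteristic polynomial det(A - λI) = λ^2 - 8λ + 15 = 0.
Eigenvalues λ = 5, 3.
For λ=5: (A-λI) row 1 is [4, 4], so an eigenvector is (-1, 1).
For λ=3: (A-λI) row 1 is [6, 4], so an eigenvector is (-2, 3).
General solution: C_1e^(5t)(-1,1) + C_2e^(3t)(-2,3).
Applying x(0)=-1, z(0)=1 gives C_1=1, C_2=0.

x(t) = -e^(5t), z(t) = e^(5t)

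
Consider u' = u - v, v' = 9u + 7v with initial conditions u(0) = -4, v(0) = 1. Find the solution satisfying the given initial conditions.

Coefficient matrix A = [[1, -1], [9, 7]].
Characteristic polynomial det(A - λI) = λ^2 - 8λ + 16 = 0.
Single eigenvalue λ = 4 with algebraic multiplicity 2.
Eigenvector v = (-1,3); generalized eigenvector w with (A-λI)w=v is (1,-2).
General solution: e^(4t)[K_1·v + K_2·(t·v + w)].
Applying u(0)=-4, v(0)=1 gives K_1=-7, K_2=-11.

u(t) = 11te^(4t) - 4e^(4t), v(t) = -33te^(4t) + e^(4t)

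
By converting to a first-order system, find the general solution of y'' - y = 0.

Let x_1 = y, x_2 = y'. Then x_1' = x_2 and x_2' = x_1.
A = [[0,1],[1,0]]; det(A-λI) = λ^2 - 1.
Eigenvalues λ = 1, -1 with eigenvectors (1,1), (1,-1).

y(t) = C_1e^(t) + C_2e^(-t)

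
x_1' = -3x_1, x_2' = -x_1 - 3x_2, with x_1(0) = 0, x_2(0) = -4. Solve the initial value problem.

Coefficient matrix A = [[-3, 0], [-1, -3]].
Characteristic polynomial det(A - λI) = λ^2 + 6λ + 9 = 0.
Single eigenvalue λ = -3 with algebraic multiplicity 2.
Eigenvector v = (0,-1); generalized eigenvector w with (A-λI)w=v is (1,0).
General solution: e^(-3t)[c_1·v + c_2·(t·v + w)].
Applying x_1(0)=0, x_2(0)=-4 gives c_1=4, c_2=0.

x_1(t) = 0, x_2(t) = -4e^(-3t)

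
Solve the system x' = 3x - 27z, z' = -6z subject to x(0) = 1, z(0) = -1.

Coefficient matrix A = [[3, -27], [0, -6]].
Characteristic polynomial det(A - λI) = λ^2 + 3λ - 18 = 0.
Eigenvalues λ = -6, 3.
For λ=-6: (A-λI) row 1 is [9, -27], so an eigenvector is (3, 1).
For λ=3: (A-λI) row 1 is [0, -27], so an eigenvector is (-1, 0).
General solution: C_1e^(-6t)(3,1) + C_2e^(3t)(-1,0).
Applying x(0)=1, z(0)=-1 gives C_1=-1, C_2=-4.

x(t) = 4e^(3t) - 3e^(-6t), z(t) = -e^(-6t)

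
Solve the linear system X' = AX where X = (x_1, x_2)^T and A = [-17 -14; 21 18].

Coefficient matrix A = [[-17, -14], [21, 18]].
Characteristic polynomial det(A - λI) = λ^2 - λ - 12 = 0.
Eigenvalues λ = 4, -3.
For λ=4: (A-λI) row 1 is [-21, -14], so an eigenvector is (2, -3).
For λ=-3: (A-λI) row 1 is [-14, -14], so an eigenvector is (-1, 1).
General solution: K_1e^(4t)(2,-3) + K_2e^(-3t)(-1,1).

x_1(t) = 2K_1e^(4t) - K_2e^(-3t), x_2(t) = -3K_1e^(4t) + K_2e^(-3t)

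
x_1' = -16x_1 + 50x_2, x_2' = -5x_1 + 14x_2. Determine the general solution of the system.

x_1(t) = K_1e^(-t)sin(5t) + 3K_1e^(-t)cos(5t) + 3K_2e^(-t)sin(5t) - K_2e^(-t)cos(5t), x_2(t) = K_1e^(-t)cos(5t) + K_2e^(-t)sin(5t)

Coefficient matrix A = [[-16, 50], [-5, 14]].
Characteristic polynomial det(A - λI) = λ^2 + 2λ + 26 = 0.
Eigenvalues λ = -1 ± 5i (complex conjugate pair).
For λ=-1+5i: an eigenvector is (3,1) - i(1,0) = (3 - i, 1).
A real fundamental pair from Re and Im of e^((-1+5i)t)v: X_1 = e^(-t)(cos(5t)·(3,1) + sin(5t)·(1,0)), X_2 = e^(-t)(sin(5t)·(3,1) - cos(5t)·(1,0)).
General solution: K_1X_1 + K_2X_2.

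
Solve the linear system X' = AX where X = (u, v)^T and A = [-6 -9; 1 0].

Coefficient matrix A = [[-6, -9], [1, 0]].
Characteristic polynomial det(A - λI) = λ^2 + 6λ + 9 = 0.
Single eigenvalue λ = -3 with algebraic multiplicity 2.
Eigenvector v = (-3,1); generalized eigenvector w with (A-λI)w=v is (1,0).
General solution: e^(-3t)[K_1·v + K_2·(t·v + w)].

u(t) = -3K_1e^(-3t) - 3K_2te^(-3t) + K_2e^(-3t), v(t) = K_1e^(-3t) + K_2te^(-3t)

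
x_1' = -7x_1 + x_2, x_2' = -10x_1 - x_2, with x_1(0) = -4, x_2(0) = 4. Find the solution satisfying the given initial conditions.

Coefficient matrix A = [[-7, 1], [-10, -1]].
Characteristic polynomial det(A - λI) = λ^2 + 8λ + 17 = 0.
Eigenvalues λ = -4 ± i (complex conjugate pair).
For λ=-4+i: an eigenvector is (-1,-3) - i(0,1) = (-1, -3 - i).
A real fundamental pair from Re and Im of e^((-4+i)t)v: X_1 = e^(-4t)(cos(t)·(-1,-3) + sin(t)·(0,1)), X_2 = e^(-4t)(sin(t)·(-1,-3) - cos(t)·(0,1)).
General solution: c_1X_1 + c_2X_2.
Applying x_1(0)=-4, x_2(0)=4 gives c_1=4, c_2=-16.

x_1(t) = 16e^(-4t)sin(t) - 4e^(-4t)cos(t), x_2(t) = 52e^(-4t)sin(t) + 4e^(-4t)cos(t)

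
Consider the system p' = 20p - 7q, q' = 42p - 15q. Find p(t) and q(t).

Coefficient matrix A = [[20, -7], [42, -15]].
Characteristic polynomial det(A - λI) = λ^2 - 5λ - 6 = 0.
Eigenvalues λ = -1, 6.
For λ=-1: (A-λI) row 1 is [21, -7], so an eigenvector is (-1, -3).
For λ=6: (A-λI) row 1 is [14, -7], so an eigenvector is (-1, -2).
General solution: K_1e^(-t)(-1,-3) + K_2e^(6t)(-1,-2).

p(t) = -K_1e^(-t) - K_2e^(6t), q(t) = -3K_1e^(-t) - 2K_2e^(6t)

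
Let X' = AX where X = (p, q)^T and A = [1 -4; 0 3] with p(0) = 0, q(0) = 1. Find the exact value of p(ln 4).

A = [[1,-4],[0,3]]; eigenvalues λ = 3, 1.
Eigenvectors: (-2,1) for λ=3, (-1,0) for λ=1.
From the initial condition, c_1 = 1, c_2 = -2.
p(ln 4) = (1)(4^3)(-2) + (-2)(4^1)(-1) = -120.

-120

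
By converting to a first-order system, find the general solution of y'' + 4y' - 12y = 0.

Let x_1 = y, x_2 = y'. Then x_1' = x_2 and x_2' = 12x_1 - 4x_2.
A = [[0,1],[12,-4]]; det(A-λI) = λ^2 + 4λ - 12.
Eigenvalues λ = 2, -6 with eigenvectors (1,2), (1,-6).

y(t) = K_1e^(2t) + K_2e^(-6t)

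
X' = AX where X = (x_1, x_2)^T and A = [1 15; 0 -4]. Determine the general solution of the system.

Coefficient matrix A = [[1, 15], [0, -4]].
Characteristic polynomial det(A - λI) = λ^2 + 3λ - 4 = 0.
Eigenvalues λ = 1, -4.
For λ=1: (A-λI) row 1 is [0, 15], so an eigenvector is (1, 0).
For λ=-4: (A-λI) row 1 is [5, 15], so an eigenvector is (-3, 1).
General solution: c_1e^(t)(1,0) + c_2e^(-4t)(-3,1).

x_1(t) = c_1e^(t) - 3c_2e^(-4t), x_2(t) = c_2e^(-4t)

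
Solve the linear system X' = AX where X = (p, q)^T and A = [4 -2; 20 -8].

Coefficient matrix A = [[4, -2], [20, -8]].
Characteristic polynomial det(A - λI) = λ^2 + 4λ + 8 = 0.
Eigenvalues λ = -2 ± 2i (complex conjugate pair).
For λ=-2+2i: an eigenvector is (1,3) - i(0,1) = (1, 3 - i).
A real fundamental pair from Re and Im of e^((-2+2i)t)v: X_1 = e^(-2t)(cos(2t)·(1,3) + sin(2t)·(0,1)), X_2 = e^(-2t)(sin(2t)·(1,3) - cos(2t)·(0,1)).
General solution: C_1X_1 + C_2X_2.

p(t) = C_1e^(-2t)cos(2t) + C_2e^(-2t)sin(2t), q(t) = C_1e^(-2t)sin(2t) + 3C_1e^(-2t)cos(2t) + 3C_2e^(-2t)sin(2t) - C_2e^(-2t)cos(2t)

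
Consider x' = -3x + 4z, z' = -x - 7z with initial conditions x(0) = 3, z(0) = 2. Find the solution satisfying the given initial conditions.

Coefficient matrix A = [[-3, 4], [-1, -7]].
Characteristic polynomial det(A - λI) = λ^2 + 10λ + 25 = 0.
Single eigenvalue λ = -5 with algebraic multiplicity 2.
Eigenvector v = (-2,1); generalized eigenvector w with (A-λI)w=v is (1,-1).
General solution: e^(-5t)[C_1·v + C_2·(t·v + w)].
Applying x(0)=3, z(0)=2 gives C_1=-5, C_2=-7.

x(t) = 14te^(-5t) + 3e^(-5t), z(t) = -7te^(-5t) + 2e^(-5t)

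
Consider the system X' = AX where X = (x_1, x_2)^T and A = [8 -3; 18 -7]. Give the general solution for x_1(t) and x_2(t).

Coefficient matrix A = [[8, -3], [18, -7]].
Characteristic polynomial det(A - λI) = λ^2 - λ - 2 = 0.
Eigenvalues λ = -1, 2.
For λ=-1: (A-λI) row 1 is [9, -3], so an eigenvector is (1, 3).
For λ=2: (A-λI) row 1 is [6, -3], so an eigenvector is (1, 2).
General solution: c_1e^(-t)(1,3) + c_2e^(2t)(1,2).

x_1(t) = c_1e^(-t) + c_2e^(2t), x_2(t) = 3c_1e^(-t) + 2c_2e^(2t)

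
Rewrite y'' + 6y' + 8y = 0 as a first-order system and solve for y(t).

Let x_1 = y, x_2 = y'. Then x_1' = x_2 and x_2' = -8x_1 - 6x_2.
A = [[0,1],[-8,-6]]; det(A-λI) = λ^2 + 6λ + 8.
Eigenvalues λ = -4, -2 with eigenvectors (1,-4), (1,-2).

y(t) = C_1e^(-4t) + C_2e^(-2t)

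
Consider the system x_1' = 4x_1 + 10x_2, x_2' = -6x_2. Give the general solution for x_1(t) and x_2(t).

Coefficient matrix A = [[4, 10], [0, -6]].
Characteristic polynomial det(A - λI) = λ^2 + 2λ - 24 = 0.
Eigenvalues λ = 4, -6.
For λ=4: (A-λI) row 1 is [0, 10], so an eigenvector is (-1, 0).
For λ=-6: (A-λI) row 1 is [10, 10], so an eigenvector is (-1, 1).
General solution: C_1e^(4t)(-1,0) + C_2e^(-6t)(-1,1).

x_1(t) = -C_1e^(4t) - C_2e^(-6t), x_2(t) = C_2e^(-6t)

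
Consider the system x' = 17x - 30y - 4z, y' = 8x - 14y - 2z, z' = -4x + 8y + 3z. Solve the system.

Coefficient matrix A = [[17, -30, -4], [8, -14, -2], [-4, 8, 3]].
det(A - λI) = 0 gives eigenvalues λ = 3, 2, 1.
For λ=3: eigenvector (-4,-2,1).
For λ=2: eigenvector (2,1,0).
For λ=1: eigenvector (-7,-4,2).
General solution: C_1e^(3t)(-4,-2,1) + C_2e^(2t)(2,1,0) + C_3e^(t)(-7,-4,2).

x(t) = -4C_1e^(3t) + 2C_2e^(2t) - 7C_3e^(t), y(t) = -2C_1e^(3t) + C_2e^(2t) - 4C_3e^(t), z(t) = C_1e^(3t) + 2C_3e^(t)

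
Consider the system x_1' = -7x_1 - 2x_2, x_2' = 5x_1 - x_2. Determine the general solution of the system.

Coefficient matrix A = [[-7, -2], [5, -1]].
Characteristic polynomial det(A - λI) = λ^2 + 8λ + 17 = 0.
Eigenvalues λ = -4 ± i (complex conjugate pair).
For λ=-4+i: an eigenvector is (-1,2) - i(-1,1) = (-1 + i, 2 - i).
A real fundamental pair from Re and Im of e^((-4+i)t)v: X_1 = e^(-4t)(cos(t)·(-1,2) + sin(t)·(-1,1)), X_2 = e^(-4t)(sin(t)·(-1,2) - cos(t)·(-1,1)).
General solution: K_1X_1 + K_2X_2.

x_1(t) = -K_1e^(-4t)sin(t) - K_1e^(-4t)cos(t) - K_2e^(-4t)sin(t) + K_2e^(-4t)cos(t), x_2(t) = K_1e^(-4t)sin(t) + 2K_1e^(-4t)cos(t) + 2K_2e^(-4t)sin(t) - K_2e^(-4t)cos(t)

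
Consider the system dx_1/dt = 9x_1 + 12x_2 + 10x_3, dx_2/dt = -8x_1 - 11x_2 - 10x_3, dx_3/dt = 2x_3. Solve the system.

Coefficient matrix A = [[9, 12, 10], [-8, -11, -10], [0, 0, 2]].
det(A - λI) = 0 gives eigenvalues λ = 2, -3, 1.
For λ=2: eigenvector (2,-2,1).
For λ=-3: eigenvector (-1,1,0).
For λ=1: eigenvector (3,-2,0).
General solution: C_1e^(2t)(2,-2,1) + C_2e^(-3t)(-1,1,0) + C_3e^(t)(3,-2,0).

x_1(t) = 2C_1e^(2t) - C_2e^(-3t) + 3C_3e^(t), x_2(t) = -2C_1e^(2t) + C_2e^(-3t) - 2C_3e^(t), x_3(t) = C_1e^(2t)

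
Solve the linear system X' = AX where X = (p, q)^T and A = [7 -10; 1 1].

p(t) = -3K_1e^(4t)sin(t) - K_1e^(4t)cos(t) - K_2e^(4t)sin(t) + 3K_2e^(4t)cos(t), q(t) = -K_1e^(4t)sin(t) + K_2e^(4t)cos(t)

Coefficient matrix A = [[7, -10], [1, 1]].
Characteristic polynomial det(A - λI) = λ^2 - 8λ + 17 = 0.
Eigenvalues λ = 4 ± i (complex conjugate pair).
For λ=4+i: an eigenvector is (-1,0) - i(-3,-1) = (-1 + 3i, 0 + i).
A real fundamental pair from Re and Im of e^((4+i)t)v: X_1 = e^(4t)(cos(t)·(-1,0) + sin(t)·(-3,-1)), X_2 = e^(4t)(sin(t)·(-1,0) - cos(t)·(-3,-1)).
General solution: K_1X_1 + K_2X_2.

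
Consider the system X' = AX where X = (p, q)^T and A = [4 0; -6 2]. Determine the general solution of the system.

Coefficient matrix A = [[4, 0], [-6, 2]].
Characteristic polynomial det(A - λI) = λ^2 - 6λ + 8 = 0.
Eigenvalues λ = 4, 2.
For λ=4: (A-λI) row 2 is [-6, -2], so an eigenvector is (1, -3).
For λ=2: (A-λI) row 1 is [2, 0], so an eigenvector is (0, -1).
General solution: C_1e^(4t)(1,-3) + C_2e^(2t)(0,-1).

p(t) = C_1e^(4t), q(t) = -3C_1e^(4t) - C_2e^(2t)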